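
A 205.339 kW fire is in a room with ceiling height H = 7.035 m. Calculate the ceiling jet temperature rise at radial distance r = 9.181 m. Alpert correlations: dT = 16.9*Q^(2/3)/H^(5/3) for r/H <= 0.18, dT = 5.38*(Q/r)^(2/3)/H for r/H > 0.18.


r/H = 9.181 / 7.035 = 1.3050
r/H > 0.18, so dT = 5.38*(Q/r)^(2/3)/H
Q/r = 22.366
(Q/r)^(2/3) = 7.9382
dT = 5.38 * 7.9382 / 7.035 = 6.0707 K

6.0707 K


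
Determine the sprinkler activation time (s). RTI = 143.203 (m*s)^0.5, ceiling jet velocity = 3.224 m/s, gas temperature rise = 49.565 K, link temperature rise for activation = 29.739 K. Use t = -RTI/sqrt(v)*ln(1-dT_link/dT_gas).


dT_link/dT_gas = 0.6
ln(1 - 0.6) = -0.91629
t = -143.203 / sqrt(3.224) * -0.91629 = 73.078 s

73.078 s


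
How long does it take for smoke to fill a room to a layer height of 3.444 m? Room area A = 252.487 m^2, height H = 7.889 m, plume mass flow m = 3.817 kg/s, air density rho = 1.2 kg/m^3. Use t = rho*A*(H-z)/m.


H - z = 4.445 m
t = 1.2 * 252.487 * 4.445 / 3.817 = 352.83 s

352.83 s


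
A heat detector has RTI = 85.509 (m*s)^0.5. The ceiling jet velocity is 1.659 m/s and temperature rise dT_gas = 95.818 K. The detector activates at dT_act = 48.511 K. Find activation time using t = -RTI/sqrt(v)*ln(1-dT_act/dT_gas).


dT_act/dT_gas = 0.50628
ln(1 - 0.50628) = -0.70579
t = -85.509 / sqrt(1.659) * -0.70579 = 46.856 s

46.856 s


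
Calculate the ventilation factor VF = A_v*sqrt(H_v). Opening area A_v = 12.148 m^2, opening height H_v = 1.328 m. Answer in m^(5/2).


sqrt(H_v) = 1.1524
VF = 12.148 * 1.1524 = 13.999 m^(5/2)

13.999 m^(5/2)


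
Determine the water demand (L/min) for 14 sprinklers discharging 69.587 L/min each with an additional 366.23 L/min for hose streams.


Sprinkler demand = 14 * 69.587 = 974.218 L/min
Total = 974.218 + 366.23 = 1340.448 L/min

1340.448 L/min


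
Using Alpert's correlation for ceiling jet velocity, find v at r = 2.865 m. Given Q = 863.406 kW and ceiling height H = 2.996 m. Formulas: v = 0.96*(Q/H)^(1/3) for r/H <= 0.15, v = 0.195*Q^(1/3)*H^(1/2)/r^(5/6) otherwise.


r/H = 2.865 / 2.996 = 0.95628
r/H > 0.15, so v = 0.195*Q^(1/3)*H^(1/2)/r^(5/6)
Q^(1/3) = 9.5222
H^(1/2) = 1.7309
r^(5/6) = 2.4040
v = 0.195 * 9.5222 * 1.7309 / 2.4040 = 1.3369 m/s

1.3369 m/s


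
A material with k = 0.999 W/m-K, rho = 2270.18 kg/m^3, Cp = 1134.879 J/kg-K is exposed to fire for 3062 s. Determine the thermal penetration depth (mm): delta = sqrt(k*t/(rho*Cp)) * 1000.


alpha = 0.999 / (2270.18 * 1134.879) = 3.8775e-07 m^2/s
alpha * t = 0.0011873
delta = sqrt(0.0011873) * 1000 = 34.457 mm

34.457 mm


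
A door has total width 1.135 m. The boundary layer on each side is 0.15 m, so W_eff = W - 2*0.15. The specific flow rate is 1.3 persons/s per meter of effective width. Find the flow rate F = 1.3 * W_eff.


W_eff = 1.135 - 0.30 = 0.835 m
F = 1.3 * 0.835 = 1.0855 persons/s

1.0855 persons/s


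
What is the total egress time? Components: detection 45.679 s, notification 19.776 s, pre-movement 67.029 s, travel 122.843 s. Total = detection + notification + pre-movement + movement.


Total = 45.679 + 19.776 + 67.029 + 122.843 = 255.327 s

255.327 s


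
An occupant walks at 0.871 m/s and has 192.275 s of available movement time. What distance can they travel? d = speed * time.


d = 0.871 * 192.275 = 167.47 m

167.47 m


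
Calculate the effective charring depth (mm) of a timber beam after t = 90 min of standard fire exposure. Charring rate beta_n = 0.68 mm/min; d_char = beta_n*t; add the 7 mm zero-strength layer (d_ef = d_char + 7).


d_char = 0.68 * 90 = 61.2 mm
d_ef = 61.2 + 1.0*7 = 68.2 mm

68.2 mm


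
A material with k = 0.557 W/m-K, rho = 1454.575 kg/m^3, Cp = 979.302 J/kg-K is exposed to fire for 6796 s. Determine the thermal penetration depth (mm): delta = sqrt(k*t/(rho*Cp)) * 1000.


alpha = 0.557 / (1454.575 * 979.302) = 3.9102e-07 m^2/s
alpha * t = 0.0026574
delta = sqrt(0.0026574) * 1000 = 51.550 mm

51.550 mm


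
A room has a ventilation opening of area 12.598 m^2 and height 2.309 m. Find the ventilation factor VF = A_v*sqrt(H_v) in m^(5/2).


sqrt(H_v) = 1.5195
VF = 12.598 * 1.5195 = 19.143 m^(5/2)

19.143 m^(5/2)


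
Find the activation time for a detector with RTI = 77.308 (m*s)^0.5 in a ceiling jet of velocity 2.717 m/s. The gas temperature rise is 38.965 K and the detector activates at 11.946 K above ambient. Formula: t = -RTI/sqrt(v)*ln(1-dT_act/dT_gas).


dT_act/dT_gas = 0.30658
ln(1 - 0.30658) = -0.36612
t = -77.308 / sqrt(2.717) * -0.36612 = 17.171 s

17.171 s


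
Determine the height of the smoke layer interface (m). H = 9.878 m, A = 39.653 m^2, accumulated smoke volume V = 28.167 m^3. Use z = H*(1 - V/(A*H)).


V/(A*H) = 0.071911
1 - 0.071911 = 0.92809
z = 9.878 * 0.92809 = 9.1677 m

9.1677 m


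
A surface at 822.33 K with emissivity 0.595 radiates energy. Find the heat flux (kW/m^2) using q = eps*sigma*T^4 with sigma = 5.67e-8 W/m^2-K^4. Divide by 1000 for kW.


T^4 = 4.5728e+11
q = 0.595 * 5.67e-8 * 4.5728e+11 / 1000 = 15.427 kW/m^2

15.427 kW/m^2


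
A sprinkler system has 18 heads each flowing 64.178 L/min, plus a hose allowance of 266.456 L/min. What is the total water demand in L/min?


Sprinkler demand = 18 * 64.178 = 1155.204 L/min
Total = 1155.204 + 266.456 = 1421.66 L/min

1421.66 L/min


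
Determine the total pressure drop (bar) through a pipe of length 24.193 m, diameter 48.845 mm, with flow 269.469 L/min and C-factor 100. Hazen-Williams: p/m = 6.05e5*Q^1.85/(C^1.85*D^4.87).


Q^1.85 = 31365
C^1.85 = 5011.9
D^4.87 = 1.6771e+08
p/m = 0.022576 bar/m
p_total = 0.022576 * 24.193 = 0.54618 bar

0.54618 bar


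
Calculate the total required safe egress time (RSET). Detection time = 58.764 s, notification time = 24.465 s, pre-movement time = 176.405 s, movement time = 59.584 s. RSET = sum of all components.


Total = 58.764 + 24.465 + 176.405 + 59.584 = 319.218 s

319.218 s


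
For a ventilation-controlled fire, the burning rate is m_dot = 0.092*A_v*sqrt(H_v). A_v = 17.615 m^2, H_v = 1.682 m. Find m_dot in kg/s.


sqrt(H_v) = 1.2969
m_dot = 0.092 * 17.615 * 1.2969 = 2.1018 kg/s

2.1018 kg/s


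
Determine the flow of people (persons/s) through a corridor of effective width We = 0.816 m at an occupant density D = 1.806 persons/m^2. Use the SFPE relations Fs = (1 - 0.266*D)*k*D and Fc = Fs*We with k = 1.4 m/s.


1 - 0.266*D = 1 - 0.266*1.806 = 0.51960
Fs = 0.51960 * 1.4 * 1.806 = 1.3138 persons/(s*m)
Fc = 1.3138 * 0.816 = 1.0720 persons/s

1.0720 persons/s


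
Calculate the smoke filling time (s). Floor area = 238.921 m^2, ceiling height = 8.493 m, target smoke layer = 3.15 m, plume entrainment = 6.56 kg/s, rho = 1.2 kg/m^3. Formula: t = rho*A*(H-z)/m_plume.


H - z = 5.343 m
t = 1.2 * 238.921 * 5.343 / 6.56 = 233.52 s

233.52 s


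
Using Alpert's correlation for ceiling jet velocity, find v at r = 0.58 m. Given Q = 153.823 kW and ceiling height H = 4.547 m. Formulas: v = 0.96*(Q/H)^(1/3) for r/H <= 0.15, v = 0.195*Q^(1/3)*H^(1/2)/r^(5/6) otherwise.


r/H = 0.58 / 4.547 = 0.12756
r/H <= 0.15, so v = 0.96*(Q/H)^(1/3)
Q/H = 33.830
(Q/H)^(1/3) = 3.2342
v = 0.96 * 3.2342 = 3.1048 m/s

3.1048 m/s


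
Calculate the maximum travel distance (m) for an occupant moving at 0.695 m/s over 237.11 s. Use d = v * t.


d = 0.695 * 237.11 = 164.79 m

164.79 m


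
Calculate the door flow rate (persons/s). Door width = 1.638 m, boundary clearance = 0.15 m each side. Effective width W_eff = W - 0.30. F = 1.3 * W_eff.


W_eff = 1.638 - 0.30 = 1.338 m
F = 1.3 * 1.338 = 1.7394 persons/s

1.7394 persons/s


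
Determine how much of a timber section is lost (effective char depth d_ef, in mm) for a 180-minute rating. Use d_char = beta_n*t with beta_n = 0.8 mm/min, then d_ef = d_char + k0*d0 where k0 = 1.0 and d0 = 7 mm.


d_char = 0.8 * 180 = 144 mm
d_ef = 144 + 1.0*7 = 151 mm

151 mm


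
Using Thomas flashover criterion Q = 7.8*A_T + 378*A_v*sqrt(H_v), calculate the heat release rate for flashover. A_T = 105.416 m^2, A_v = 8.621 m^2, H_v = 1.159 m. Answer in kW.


7.8*A_T = 822.24
sqrt(H_v) = 1.0766
378*A_v*sqrt(H_v) = 3508.3
Q = 822.24 + 3508.3 = 4330.5 kW

4330.5 kW


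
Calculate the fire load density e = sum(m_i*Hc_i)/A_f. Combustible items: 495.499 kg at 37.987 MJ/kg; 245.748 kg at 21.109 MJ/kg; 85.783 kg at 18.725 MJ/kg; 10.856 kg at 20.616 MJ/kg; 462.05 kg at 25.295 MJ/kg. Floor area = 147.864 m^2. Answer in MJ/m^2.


Total energy = 495.499*37.987 + 245.748*21.109 + 85.783*18.725 + 10.856*20.616 + 462.05*25.295
= 18822.52 + 5187.495 + 1606.287 + 223.8073 + 11687.55
= 37527.66 MJ
e = 37527.66 / 147.864 = 253.80 MJ/m^2

253.80 MJ/m^2


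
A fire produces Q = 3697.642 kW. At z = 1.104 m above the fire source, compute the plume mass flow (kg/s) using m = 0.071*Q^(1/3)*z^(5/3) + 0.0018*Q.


Q^(1/3) = 15.464
z^(5/3) = 1.1793
First term = 0.071 * 15.464 * 1.1793 = 1.2947
Second term = 0.0018 * 3697.642 = 6.6558
m = 7.9505 kg/s

7.9505 kg/s


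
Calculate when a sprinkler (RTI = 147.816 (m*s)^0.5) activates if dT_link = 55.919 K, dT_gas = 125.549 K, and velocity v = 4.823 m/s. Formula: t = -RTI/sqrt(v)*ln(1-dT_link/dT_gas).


dT_link/dT_gas = 0.44540
ln(1 - 0.44540) = -0.58950
t = -147.816 / sqrt(4.823) * -0.58950 = 39.678 s

39.678 s


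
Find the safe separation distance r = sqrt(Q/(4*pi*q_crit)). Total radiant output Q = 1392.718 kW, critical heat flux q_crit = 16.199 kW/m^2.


4*pi*q_crit = 203.56
Q/(4*pi*q_crit) = 6.8417
r = sqrt(6.8417) = 2.6157 m

2.6157 m


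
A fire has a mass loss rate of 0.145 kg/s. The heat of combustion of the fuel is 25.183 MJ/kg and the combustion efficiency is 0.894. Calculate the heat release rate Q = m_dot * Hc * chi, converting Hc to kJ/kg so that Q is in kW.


Hc = 25.183 MJ/kg = 25.183 * 1000 kJ/kg = 25183 kJ/kg
Q = 0.145 kg/s * 25183 kJ/kg * 0.894 = 3264.5 kW

3264.5 kW


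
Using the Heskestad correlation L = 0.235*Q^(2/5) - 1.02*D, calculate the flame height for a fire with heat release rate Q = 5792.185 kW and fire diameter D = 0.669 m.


Q^(2/5) = 31.999
0.235 * Q^(2/5) = 7.5198
1.02 * D = 0.68238
L = 6.8374 m

6.8374 m


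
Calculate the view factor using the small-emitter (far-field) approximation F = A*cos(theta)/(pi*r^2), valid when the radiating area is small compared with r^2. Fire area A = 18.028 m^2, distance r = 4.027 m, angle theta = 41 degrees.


cos(41 deg) = 0.75471
pi*r^2 = 50.946
F = 18.028 * 0.75471 / 50.946 = 0.26706

0.26706


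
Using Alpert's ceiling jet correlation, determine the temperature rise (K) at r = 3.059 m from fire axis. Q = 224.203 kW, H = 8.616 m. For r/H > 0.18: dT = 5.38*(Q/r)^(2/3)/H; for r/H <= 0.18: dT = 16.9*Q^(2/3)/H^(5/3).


r/H = 3.059 / 8.616 = 0.35504
r/H > 0.18, so dT = 5.38*(Q/r)^(2/3)/H
Q/r = 73.293
(Q/r)^(2/3) = 17.514
dT = 5.38 * 17.514 / 8.616 = 10.936 K

10.936 K


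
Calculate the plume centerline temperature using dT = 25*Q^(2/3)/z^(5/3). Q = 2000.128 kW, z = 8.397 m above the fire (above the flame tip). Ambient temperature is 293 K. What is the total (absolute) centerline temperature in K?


Q^(2/3) = 158.75
z^(5/3) = 34.690
dT = 25 * 158.75 / 34.690 = 114.40 K
T = 293 + 114.40 = 407.40 K

407.40 K


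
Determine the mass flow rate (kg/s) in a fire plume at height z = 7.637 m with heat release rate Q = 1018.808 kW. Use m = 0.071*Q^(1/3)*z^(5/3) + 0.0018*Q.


Q^(1/3) = 10.062
z^(5/3) = 29.617
First term = 0.071 * 10.062 * 29.617 = 21.159
Second term = 0.0018 * 1018.808 = 1.8339
m = 22.993 kg/s

22.993 kg/s


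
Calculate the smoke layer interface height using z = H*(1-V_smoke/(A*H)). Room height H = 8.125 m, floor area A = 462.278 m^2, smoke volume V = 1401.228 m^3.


V/(A*H) = 0.37306
1 - 0.37306 = 0.62694
z = 8.125 * 0.62694 = 5.0939 m

5.0939 m


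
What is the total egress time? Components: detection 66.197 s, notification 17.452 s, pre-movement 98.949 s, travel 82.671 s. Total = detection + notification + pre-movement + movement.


Total = 66.197 + 17.452 + 98.949 + 82.671 = 265.269 s

265.269 s


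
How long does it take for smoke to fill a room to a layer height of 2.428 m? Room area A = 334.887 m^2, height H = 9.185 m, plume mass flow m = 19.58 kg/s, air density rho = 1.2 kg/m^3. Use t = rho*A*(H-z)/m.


H - z = 6.757 m
t = 1.2 * 334.887 * 6.757 / 19.58 = 138.68 s

138.68 s


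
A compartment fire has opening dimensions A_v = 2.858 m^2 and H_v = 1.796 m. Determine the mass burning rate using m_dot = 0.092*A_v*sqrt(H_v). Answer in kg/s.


sqrt(H_v) = 1.3401
m_dot = 0.092 * 2.858 * 1.3401 = 0.35237 kg/s

0.35237 kg/s


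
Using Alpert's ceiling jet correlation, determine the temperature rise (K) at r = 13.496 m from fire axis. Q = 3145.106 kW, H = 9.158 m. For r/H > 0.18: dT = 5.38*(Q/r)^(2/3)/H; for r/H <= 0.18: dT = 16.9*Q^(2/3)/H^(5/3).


r/H = 13.496 / 9.158 = 1.4737
r/H > 0.18, so dT = 5.38*(Q/r)^(2/3)/H
Q/r = 233.04
(Q/r)^(2/3) = 37.869
dT = 5.38 * 37.869 / 9.158 = 22.247 K

22.247 K


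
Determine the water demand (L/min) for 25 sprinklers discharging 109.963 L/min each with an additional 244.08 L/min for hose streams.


Sprinkler demand = 25 * 109.963 = 2749.075 L/min
Total = 2749.075 + 244.08 = 2993.155 L/min

2993.155 L/min


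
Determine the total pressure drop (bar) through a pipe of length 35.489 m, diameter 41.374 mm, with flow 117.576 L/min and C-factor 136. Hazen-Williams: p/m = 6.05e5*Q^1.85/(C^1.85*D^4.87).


Q^1.85 = 6762.2
C^1.85 = 8852.1
D^4.87 = 7.4724e+07
p/m = 0.0061849 bar/m
p_total = 0.0061849 * 35.489 = 0.21950 bar

0.21950 bar


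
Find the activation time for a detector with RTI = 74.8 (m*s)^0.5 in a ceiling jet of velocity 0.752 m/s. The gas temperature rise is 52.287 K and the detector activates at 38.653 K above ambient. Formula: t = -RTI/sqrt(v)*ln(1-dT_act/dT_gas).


dT_act/dT_gas = 0.73925
ln(1 - 0.73925) = -1.3442
t = -74.8 / sqrt(0.752) * -1.3442 = 115.94 s

115.94 s


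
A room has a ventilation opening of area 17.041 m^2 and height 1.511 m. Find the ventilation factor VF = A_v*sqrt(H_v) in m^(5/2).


sqrt(H_v) = 1.2292
VF = 17.041 * 1.2292 = 20.947 m^(5/2)

20.947 m^(5/2)


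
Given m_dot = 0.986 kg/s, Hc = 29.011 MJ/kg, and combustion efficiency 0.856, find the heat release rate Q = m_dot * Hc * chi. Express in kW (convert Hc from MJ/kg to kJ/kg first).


Hc = 29.011 MJ/kg = 29.011 * 1000 kJ/kg = 29011 kJ/kg
Q = 0.986 kg/s * 29011 kJ/kg * 0.856 = 24486 kW

24486 kW


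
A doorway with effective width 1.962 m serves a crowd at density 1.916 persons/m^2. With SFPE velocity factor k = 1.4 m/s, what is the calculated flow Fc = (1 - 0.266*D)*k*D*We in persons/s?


1 - 0.266*D = 1 - 0.266*1.916 = 0.49034
Fs = 0.49034 * 1.4 * 1.916 = 1.3153 persons/(s*m)
Fc = 1.3153 * 1.962 = 2.5806 persons/s

2.5806 persons/s


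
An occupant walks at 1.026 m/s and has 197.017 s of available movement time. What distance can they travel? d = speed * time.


d = 1.026 * 197.017 = 202.14 m

202.14 m


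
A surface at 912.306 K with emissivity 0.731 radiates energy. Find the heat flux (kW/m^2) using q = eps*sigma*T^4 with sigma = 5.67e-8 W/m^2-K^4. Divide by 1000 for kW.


T^4 = 6.9273e+11
q = 0.731 * 5.67e-8 * 6.9273e+11 / 1000 = 28.712 kW/m^2

28.712 kW/m^2


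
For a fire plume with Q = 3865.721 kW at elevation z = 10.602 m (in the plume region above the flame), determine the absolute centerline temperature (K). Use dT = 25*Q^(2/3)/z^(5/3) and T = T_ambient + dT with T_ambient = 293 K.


Q^(2/3) = 246.31
z^(5/3) = 51.166
dT = 25 * 246.31 / 51.166 = 120.35 K
T = 293 + 120.35 = 413.35 K

413.35 K


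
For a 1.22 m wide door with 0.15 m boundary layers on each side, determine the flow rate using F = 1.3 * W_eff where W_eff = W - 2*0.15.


W_eff = 1.22 - 0.30 = 0.92 m
F = 1.3 * 0.92 = 1.196 persons/s

1.196 persons/s


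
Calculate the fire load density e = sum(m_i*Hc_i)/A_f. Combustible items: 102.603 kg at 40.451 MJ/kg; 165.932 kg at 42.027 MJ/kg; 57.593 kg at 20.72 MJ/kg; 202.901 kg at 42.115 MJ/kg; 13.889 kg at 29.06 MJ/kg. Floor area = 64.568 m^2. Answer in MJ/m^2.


Total energy = 102.603*40.451 + 165.932*42.027 + 57.593*20.72 + 202.901*42.115 + 13.889*29.06
= 4150.394 + 6973.624 + 1193.327 + 8545.176 + 403.6143
= 21266.14 MJ
e = 21266.14 / 64.568 = 329.36 MJ/m^2

329.36 MJ/m^2


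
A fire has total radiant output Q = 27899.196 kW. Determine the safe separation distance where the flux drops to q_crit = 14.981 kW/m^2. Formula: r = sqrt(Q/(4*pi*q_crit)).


4*pi*q_crit = 188.26
Q/(4*pi*q_crit) = 148.20
r = sqrt(148.20) = 12.174 m

12.174 m


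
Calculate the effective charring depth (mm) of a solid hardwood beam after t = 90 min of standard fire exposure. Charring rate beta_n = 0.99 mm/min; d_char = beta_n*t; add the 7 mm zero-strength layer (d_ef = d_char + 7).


d_char = 0.99 * 90 = 89.1 mm
d_ef = 89.1 + 1.0*7 = 96.1 mm

96.1 mm


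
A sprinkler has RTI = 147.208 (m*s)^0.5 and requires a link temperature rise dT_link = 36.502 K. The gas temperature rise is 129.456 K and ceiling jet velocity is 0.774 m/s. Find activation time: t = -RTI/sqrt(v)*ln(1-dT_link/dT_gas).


dT_link/dT_gas = 0.28196
ln(1 - 0.28196) = -0.33124
t = -147.208 / sqrt(0.774) * -0.33124 = 55.424 s

55.424 s


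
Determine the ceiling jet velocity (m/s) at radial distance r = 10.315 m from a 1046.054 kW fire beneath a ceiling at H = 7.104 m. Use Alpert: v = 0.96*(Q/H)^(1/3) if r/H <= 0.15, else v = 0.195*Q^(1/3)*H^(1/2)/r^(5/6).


r/H = 10.315 / 7.104 = 1.4520
r/H > 0.15, so v = 0.195*Q^(1/3)*H^(1/2)/r^(5/6)
Q^(1/3) = 10.151
H^(1/2) = 2.6653
r^(5/6) = 6.9913
v = 0.195 * 10.151 * 2.6653 / 6.9913 = 0.75465 m/s

0.75465 m/s


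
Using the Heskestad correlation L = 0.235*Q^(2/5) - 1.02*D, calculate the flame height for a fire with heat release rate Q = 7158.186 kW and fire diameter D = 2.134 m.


Q^(2/5) = 34.827
0.235 * Q^(2/5) = 8.1844
1.02 * D = 2.1767
L = 6.0078 m

6.0078 m


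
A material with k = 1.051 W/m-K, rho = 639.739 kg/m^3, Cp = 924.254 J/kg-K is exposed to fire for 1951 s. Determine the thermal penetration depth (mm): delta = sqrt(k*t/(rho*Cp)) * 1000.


alpha = 1.051 / (639.739 * 924.254) = 1.7775e-06 m^2/s
alpha * t = 0.0034679
delta = sqrt(0.0034679) * 1000 = 58.889 mm

58.889 mm


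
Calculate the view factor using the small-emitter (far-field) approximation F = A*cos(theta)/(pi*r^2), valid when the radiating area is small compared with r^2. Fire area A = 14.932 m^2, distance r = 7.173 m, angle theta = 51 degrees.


cos(51 deg) = 0.62932
pi*r^2 = 161.64
F = 14.932 * 0.62932 / 161.64 = 0.058135

0.058135


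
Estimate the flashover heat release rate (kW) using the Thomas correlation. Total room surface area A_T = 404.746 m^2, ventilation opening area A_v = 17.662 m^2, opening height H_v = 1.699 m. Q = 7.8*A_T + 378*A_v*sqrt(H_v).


7.8*A_T = 3157.0
sqrt(H_v) = 1.3035
378*A_v*sqrt(H_v) = 8702.2
Q = 3157.0 + 8702.2 = 11859 kW

11859 kW


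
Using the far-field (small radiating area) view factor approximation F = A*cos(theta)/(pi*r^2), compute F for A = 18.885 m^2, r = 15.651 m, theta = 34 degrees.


cos(34 deg) = 0.82904
pi*r^2 = 769.55
F = 18.885 * 0.82904 / 769.55 = 0.020345

0.020345


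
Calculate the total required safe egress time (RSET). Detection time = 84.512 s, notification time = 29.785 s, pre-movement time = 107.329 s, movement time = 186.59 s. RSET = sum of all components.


Total = 84.512 + 29.785 + 107.329 + 186.59 = 408.216 s

408.216 s


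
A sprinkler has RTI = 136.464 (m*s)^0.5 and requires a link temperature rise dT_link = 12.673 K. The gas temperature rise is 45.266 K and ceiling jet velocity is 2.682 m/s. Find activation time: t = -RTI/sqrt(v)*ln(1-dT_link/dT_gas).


dT_link/dT_gas = 0.27997
ln(1 - 0.27997) = -0.32846
t = -136.464 / sqrt(2.682) * -0.32846 = 27.370 s

27.370 s


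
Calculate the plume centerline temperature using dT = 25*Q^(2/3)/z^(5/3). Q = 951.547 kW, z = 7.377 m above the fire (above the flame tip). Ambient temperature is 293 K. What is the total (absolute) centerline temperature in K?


Q^(2/3) = 96.743
z^(5/3) = 27.955
dT = 25 * 96.743 / 27.955 = 86.515 K
T = 293 + 86.515 = 379.52 K

379.52 K


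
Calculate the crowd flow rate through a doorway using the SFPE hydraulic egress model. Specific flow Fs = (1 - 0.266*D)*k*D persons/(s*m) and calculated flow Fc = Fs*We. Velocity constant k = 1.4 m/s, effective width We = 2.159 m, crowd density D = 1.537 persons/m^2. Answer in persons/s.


1 - 0.266*D = 1 - 0.266*1.537 = 0.59116
Fs = 0.59116 * 1.4 * 1.537 = 1.2721 persons/(s*m)
Fc = 1.2721 * 2.159 = 2.7464 persons/s

2.7464 persons/s


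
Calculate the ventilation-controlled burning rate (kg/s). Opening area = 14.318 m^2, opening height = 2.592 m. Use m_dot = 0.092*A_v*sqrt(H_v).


sqrt(H_v) = 1.6100
m_dot = 0.092 * 14.318 * 1.6100 = 2.1207 kg/s

2.1207 kg/s


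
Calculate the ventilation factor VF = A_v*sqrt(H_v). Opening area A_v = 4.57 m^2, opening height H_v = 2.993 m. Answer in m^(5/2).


sqrt(H_v) = 1.7300
VF = 4.57 * 1.7300 = 7.9062 m^(5/2)

7.9062 m^(5/2)


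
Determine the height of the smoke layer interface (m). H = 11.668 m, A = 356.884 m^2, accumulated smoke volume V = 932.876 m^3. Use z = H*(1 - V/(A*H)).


V/(A*H) = 0.22403
1 - 0.22403 = 0.77597
z = 11.668 * 0.77597 = 9.0541 m

9.0541 m


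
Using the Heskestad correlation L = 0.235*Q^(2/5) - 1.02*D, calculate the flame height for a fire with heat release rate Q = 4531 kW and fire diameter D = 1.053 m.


Q^(2/5) = 29.005
0.235 * Q^(2/5) = 6.8162
1.02 * D = 1.0741
L = 5.7422 m

5.7422 m


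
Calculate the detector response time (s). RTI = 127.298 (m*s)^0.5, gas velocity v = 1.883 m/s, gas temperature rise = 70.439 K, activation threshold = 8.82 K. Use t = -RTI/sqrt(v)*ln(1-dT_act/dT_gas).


dT_act/dT_gas = 0.12521
ln(1 - 0.12521) = -0.13378
t = -127.298 / sqrt(1.883) * -0.13378 = 12.410 s

12.410 s


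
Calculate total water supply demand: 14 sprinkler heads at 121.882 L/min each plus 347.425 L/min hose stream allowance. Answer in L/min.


Sprinkler demand = 14 * 121.882 = 1706.348 L/min
Total = 1706.348 + 347.425 = 2053.773 L/min

2053.773 L/min


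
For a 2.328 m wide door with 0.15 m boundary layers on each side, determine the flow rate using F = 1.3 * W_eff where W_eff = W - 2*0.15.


W_eff = 2.328 - 0.30 = 2.028 m
F = 1.3 * 2.028 = 2.6364 persons/s

2.6364 persons/s


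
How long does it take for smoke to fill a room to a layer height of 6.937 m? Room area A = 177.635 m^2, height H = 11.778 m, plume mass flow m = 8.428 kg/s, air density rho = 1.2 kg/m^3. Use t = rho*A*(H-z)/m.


H - z = 4.841 m
t = 1.2 * 177.635 * 4.841 / 8.428 = 122.44 s

122.44 s


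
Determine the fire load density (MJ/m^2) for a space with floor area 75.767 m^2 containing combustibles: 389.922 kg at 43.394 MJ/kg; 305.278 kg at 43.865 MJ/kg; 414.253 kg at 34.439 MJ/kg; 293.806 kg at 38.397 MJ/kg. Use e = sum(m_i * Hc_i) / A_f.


Total energy = 389.922*43.394 + 305.278*43.865 + 414.253*34.439 + 293.806*38.397
= 16920.28 + 13391.02 + 14266.46 + 11281.27
= 55859.02 MJ
e = 55859.02 / 75.767 = 737.25 MJ/m^2

737.25 MJ/m^2


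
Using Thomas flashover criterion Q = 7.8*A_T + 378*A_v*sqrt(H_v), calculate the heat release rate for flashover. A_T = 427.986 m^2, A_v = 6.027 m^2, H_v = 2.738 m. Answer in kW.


7.8*A_T = 3338.3
sqrt(H_v) = 1.6547
378*A_v*sqrt(H_v) = 3769.7
Q = 3338.3 + 3769.7 = 7108.0 kW

7108.0 kW


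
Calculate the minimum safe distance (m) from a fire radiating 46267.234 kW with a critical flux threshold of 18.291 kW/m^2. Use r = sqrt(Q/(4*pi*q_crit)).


4*pi*q_crit = 229.85
Q/(4*pi*q_crit) = 201.29
r = sqrt(201.29) = 14.188 m

14.188 m


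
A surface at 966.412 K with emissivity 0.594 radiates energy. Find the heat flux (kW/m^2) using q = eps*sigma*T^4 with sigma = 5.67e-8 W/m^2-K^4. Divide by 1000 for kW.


T^4 = 8.7227e+11
q = 0.594 * 5.67e-8 * 8.7227e+11 / 1000 = 29.378 kW/m^2

29.378 kW/m^2


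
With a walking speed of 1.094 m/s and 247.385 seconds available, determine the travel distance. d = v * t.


d = 1.094 * 247.385 = 270.64 m

270.64 m


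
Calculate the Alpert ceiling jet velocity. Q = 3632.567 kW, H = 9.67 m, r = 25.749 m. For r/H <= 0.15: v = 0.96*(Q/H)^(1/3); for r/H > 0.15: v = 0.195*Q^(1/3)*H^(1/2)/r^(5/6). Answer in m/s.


r/H = 25.749 / 9.67 = 2.6628
r/H > 0.15, so v = 0.195*Q^(1/3)*H^(1/2)/r^(5/6)
Q^(1/3) = 15.372
H^(1/2) = 3.1097
r^(5/6) = 14.984
v = 0.195 * 15.372 * 3.1097 / 14.984 = 0.62209 m/s

0.62209 m/s


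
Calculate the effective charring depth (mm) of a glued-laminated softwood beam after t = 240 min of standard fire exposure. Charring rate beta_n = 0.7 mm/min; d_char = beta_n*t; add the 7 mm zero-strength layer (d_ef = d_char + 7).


d_char = 0.7 * 240 = 168 mm
d_ef = 168 + 1.0*7 = 175 mm

175 mm


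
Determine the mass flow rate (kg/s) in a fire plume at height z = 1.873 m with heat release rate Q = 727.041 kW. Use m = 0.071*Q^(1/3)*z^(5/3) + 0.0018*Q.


Q^(1/3) = 8.9919
z^(5/3) = 2.8460
First term = 0.071 * 8.9919 * 2.8460 = 1.8169
Second term = 0.0018 * 727.041 = 1.3087
m = 3.1256 kg/s

3.1256 kg/s


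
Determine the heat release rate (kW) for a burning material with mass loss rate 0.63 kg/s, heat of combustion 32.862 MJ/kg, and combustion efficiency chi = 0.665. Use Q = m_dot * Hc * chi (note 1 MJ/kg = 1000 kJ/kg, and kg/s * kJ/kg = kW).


Hc = 32.862 MJ/kg = 32.862 * 1000 kJ/kg = 32862 kJ/kg
Q = 0.63 kg/s * 32862 kJ/kg * 0.665 = 13768 kW

13768 kW


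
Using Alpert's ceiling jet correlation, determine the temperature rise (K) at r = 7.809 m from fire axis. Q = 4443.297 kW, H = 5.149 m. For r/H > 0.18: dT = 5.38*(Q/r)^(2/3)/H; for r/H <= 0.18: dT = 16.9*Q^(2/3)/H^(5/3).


r/H = 7.809 / 5.149 = 1.5166
r/H > 0.18, so dT = 5.38*(Q/r)^(2/3)/H
Q/r = 569.00
(Q/r)^(2/3) = 68.666
dT = 5.38 * 68.666 / 5.149 = 71.746 K

71.746 K


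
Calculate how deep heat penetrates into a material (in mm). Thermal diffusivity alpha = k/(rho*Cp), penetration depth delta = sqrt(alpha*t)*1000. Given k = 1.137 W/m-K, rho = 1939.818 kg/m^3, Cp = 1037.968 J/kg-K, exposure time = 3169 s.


alpha = 1.137 / (1939.818 * 1037.968) = 5.6470e-07 m^2/s
alpha * t = 0.0017895
delta = sqrt(0.0017895) * 1000 = 42.303 mm

42.303 mm


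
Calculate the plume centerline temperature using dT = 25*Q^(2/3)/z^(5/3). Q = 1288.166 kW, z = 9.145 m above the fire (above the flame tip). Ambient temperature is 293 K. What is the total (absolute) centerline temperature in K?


Q^(2/3) = 118.39
z^(5/3) = 39.992
dT = 25 * 118.39 / 39.992 = 74.009 K
T = 293 + 74.009 = 367.01 K

367.01 K


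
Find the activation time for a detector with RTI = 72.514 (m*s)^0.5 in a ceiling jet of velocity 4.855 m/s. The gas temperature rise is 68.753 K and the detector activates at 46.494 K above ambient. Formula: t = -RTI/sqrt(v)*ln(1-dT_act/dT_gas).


dT_act/dT_gas = 0.67625
ln(1 - 0.67625) = -1.1278
t = -72.514 / sqrt(4.855) * -1.1278 = 37.115 s

37.115 s


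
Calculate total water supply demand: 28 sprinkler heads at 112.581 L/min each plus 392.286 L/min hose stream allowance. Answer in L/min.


Sprinkler demand = 28 * 112.581 = 3152.268 L/min
Total = 3152.268 + 392.286 = 3544.554 L/min

3544.554 L/min


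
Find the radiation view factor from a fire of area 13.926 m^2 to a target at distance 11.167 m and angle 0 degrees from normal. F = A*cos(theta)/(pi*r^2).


cos(0 deg) = 1
pi*r^2 = 391.76
F = 13.926 * 1 / 391.76 = 0.035547

0.035547


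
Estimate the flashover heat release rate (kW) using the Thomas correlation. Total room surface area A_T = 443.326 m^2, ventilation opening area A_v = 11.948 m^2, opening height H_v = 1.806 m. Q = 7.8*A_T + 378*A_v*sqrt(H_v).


7.8*A_T = 3457.9
sqrt(H_v) = 1.3439
378*A_v*sqrt(H_v) = 6069.4
Q = 3457.9 + 6069.4 = 9527.3 kW

9527.3 kW


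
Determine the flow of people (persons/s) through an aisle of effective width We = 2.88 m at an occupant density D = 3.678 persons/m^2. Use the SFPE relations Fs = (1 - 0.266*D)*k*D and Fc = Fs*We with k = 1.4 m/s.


1 - 0.266*D = 1 - 0.266*3.678 = 0.021652
Fs = 0.021652 * 1.4 * 3.678 = 0.11149 persons/(s*m)
Fc = 0.11149 * 2.88 = 0.32109 persons/s

0.32109 persons/s


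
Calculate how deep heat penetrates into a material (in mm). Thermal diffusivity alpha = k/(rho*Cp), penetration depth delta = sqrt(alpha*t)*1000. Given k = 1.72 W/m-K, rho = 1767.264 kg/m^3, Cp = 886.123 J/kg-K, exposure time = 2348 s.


alpha = 1.72 / (1767.264 * 886.123) = 1.0983e-06 m^2/s
alpha * t = 0.0025789
delta = sqrt(0.0025789) * 1000 = 50.783 mm

50.783 mm


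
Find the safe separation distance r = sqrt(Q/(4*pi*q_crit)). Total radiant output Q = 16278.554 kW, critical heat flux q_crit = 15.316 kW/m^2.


4*pi*q_crit = 192.47
Q/(4*pi*q_crit) = 84.579
r = sqrt(84.579) = 9.1967 m

9.1967 m


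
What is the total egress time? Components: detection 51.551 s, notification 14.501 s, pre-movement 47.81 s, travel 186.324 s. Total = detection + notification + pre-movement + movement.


Total = 51.551 + 14.501 + 47.81 + 186.324 = 300.186 s

300.186 s


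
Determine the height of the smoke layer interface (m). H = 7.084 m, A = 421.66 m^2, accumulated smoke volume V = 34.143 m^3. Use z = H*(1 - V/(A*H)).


V/(A*H) = 0.011430
1 - 0.011430 = 0.98857
z = 7.084 * 0.98857 = 7.0030 m

7.0030 m


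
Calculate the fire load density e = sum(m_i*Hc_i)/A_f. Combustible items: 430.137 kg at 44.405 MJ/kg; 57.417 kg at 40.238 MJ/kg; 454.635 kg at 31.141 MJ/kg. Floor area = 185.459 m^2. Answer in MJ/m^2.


Total energy = 430.137*44.405 + 57.417*40.238 + 454.635*31.141
= 19100.23 + 2310.345 + 14157.79
= 35568.37 MJ
e = 35568.37 / 185.459 = 191.79 MJ/m^2

191.79 MJ/m^2


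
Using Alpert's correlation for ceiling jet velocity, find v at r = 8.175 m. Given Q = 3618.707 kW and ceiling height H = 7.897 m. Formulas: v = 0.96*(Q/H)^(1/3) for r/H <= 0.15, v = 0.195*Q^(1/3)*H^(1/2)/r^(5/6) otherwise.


r/H = 8.175 / 7.897 = 1.0352
r/H > 0.15, so v = 0.195*Q^(1/3)*H^(1/2)/r^(5/6)
Q^(1/3) = 15.353
H^(1/2) = 2.8102
r^(5/6) = 5.7598
v = 0.195 * 15.353 * 2.8102 / 5.7598 = 1.4606 m/s

1.4606 m/s


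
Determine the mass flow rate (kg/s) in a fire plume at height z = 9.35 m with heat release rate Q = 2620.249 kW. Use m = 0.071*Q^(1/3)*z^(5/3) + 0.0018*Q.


Q^(1/3) = 13.786
z^(5/3) = 41.497
First term = 0.071 * 13.786 * 41.497 = 40.619
Second term = 0.0018 * 2620.249 = 4.7164
m = 45.335 kg/s

45.335 kg/s


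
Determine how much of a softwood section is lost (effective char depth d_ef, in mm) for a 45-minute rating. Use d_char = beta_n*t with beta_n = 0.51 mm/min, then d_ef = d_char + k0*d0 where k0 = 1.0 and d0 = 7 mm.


d_char = 0.51 * 45 = 22.95 mm
d_ef = 22.95 + 1.0*7 = 29.95 mm

29.95 mm


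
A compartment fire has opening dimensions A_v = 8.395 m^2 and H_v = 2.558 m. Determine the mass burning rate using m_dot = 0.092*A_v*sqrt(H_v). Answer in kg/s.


sqrt(H_v) = 1.5994
m_dot = 0.092 * 8.395 * 1.5994 = 1.2353 kg/s

1.2353 kg/s


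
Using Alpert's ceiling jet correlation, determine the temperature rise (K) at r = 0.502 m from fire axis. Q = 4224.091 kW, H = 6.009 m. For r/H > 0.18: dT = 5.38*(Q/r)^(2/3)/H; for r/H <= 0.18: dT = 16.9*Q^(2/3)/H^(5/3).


r/H = 0.502 / 6.009 = 0.083541
r/H <= 0.18, so dT = 16.9*Q^(2/3)/H^(5/3)
Q^(2/3) = 261.31
H^(5/3) = 19.861
dT = 16.9 * 261.31 / 19.861 = 222.35 K

222.35 K


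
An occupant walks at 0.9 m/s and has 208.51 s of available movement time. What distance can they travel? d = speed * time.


d = 0.9 * 208.51 = 187.659 m

187.659 m


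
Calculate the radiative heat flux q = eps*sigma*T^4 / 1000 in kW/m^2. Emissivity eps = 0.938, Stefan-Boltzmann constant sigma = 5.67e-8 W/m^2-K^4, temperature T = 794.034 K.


T^4 = 3.9752e+11
q = 0.938 * 5.67e-8 * 3.9752e+11 / 1000 = 21.142 kW/m^2

21.142 kW/m^2


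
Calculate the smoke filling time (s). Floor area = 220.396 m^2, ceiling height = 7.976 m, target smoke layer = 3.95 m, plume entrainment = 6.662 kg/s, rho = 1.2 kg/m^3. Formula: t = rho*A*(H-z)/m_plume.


H - z = 4.026 m
t = 1.2 * 220.396 * 4.026 / 6.662 = 159.83 s

159.83 s


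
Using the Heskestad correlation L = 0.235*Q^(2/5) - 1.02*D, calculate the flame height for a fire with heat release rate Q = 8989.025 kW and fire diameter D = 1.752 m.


Q^(2/5) = 38.149
0.235 * Q^(2/5) = 8.9651
1.02 * D = 1.7870
L = 7.1780 m

7.1780 m


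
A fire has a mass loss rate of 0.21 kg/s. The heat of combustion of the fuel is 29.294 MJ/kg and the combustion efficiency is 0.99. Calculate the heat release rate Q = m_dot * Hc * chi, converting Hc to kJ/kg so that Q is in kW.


Hc = 29.294 MJ/kg = 29.294 * 1000 kJ/kg = 29294 kJ/kg
Q = 0.21 kg/s * 29294 kJ/kg * 0.99 = 6090.2 kW

6090.2 kW


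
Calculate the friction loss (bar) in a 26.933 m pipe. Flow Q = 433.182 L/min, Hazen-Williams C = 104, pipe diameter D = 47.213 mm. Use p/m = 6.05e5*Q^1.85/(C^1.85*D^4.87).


Q^1.85 = 75481
C^1.85 = 5389.0
D^4.87 = 1.4213e+08
p/m = 0.059622 bar/m
p_total = 0.059622 * 26.933 = 1.6058 bar

1.6058 bar


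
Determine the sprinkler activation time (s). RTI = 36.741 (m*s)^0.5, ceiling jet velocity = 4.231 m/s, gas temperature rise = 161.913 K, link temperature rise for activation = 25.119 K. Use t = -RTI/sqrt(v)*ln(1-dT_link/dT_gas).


dT_link/dT_gas = 0.15514
ln(1 - 0.15514) = -0.16858
t = -36.741 / sqrt(4.231) * -0.16858 = 3.0112 s

3.0112 s


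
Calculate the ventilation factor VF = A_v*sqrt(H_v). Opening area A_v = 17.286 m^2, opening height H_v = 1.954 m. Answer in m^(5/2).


sqrt(H_v) = 1.3979
VF = 17.286 * 1.3979 = 24.163 m^(5/2)

24.163 m^(5/2)


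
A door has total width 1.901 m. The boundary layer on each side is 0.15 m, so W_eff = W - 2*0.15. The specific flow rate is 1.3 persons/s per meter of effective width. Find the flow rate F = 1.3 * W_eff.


W_eff = 1.901 - 0.30 = 1.601 m
F = 1.3 * 1.601 = 2.0813 persons/s

2.0813 persons/s


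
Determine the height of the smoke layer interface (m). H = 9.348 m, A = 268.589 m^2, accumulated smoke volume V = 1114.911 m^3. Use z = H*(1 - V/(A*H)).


V/(A*H) = 0.44405
1 - 0.44405 = 0.55595
z = 9.348 * 0.55595 = 5.1970 m

5.1970 m


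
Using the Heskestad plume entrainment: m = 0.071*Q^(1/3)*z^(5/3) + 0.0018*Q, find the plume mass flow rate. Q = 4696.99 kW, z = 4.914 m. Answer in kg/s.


Q^(1/3) = 16.747
z^(5/3) = 14.203
First term = 0.071 * 16.747 * 14.203 = 16.888
Second term = 0.0018 * 4696.99 = 8.4546
m = 25.343 kg/s

25.343 kg/s


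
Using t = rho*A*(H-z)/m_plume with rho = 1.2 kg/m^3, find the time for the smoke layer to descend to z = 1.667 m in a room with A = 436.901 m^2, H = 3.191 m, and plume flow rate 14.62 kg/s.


H - z = 1.524 m
t = 1.2 * 436.901 * 1.524 / 14.62 = 54.651 s

54.651 s


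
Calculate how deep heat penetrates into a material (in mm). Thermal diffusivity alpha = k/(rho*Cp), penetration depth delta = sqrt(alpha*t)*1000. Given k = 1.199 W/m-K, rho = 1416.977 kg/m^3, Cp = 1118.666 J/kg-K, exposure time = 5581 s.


alpha = 1.199 / (1416.977 * 1118.666) = 7.5641e-07 m^2/s
alpha * t = 0.0042215
delta = sqrt(0.0042215) * 1000 = 64.973 mm

64.973 mm


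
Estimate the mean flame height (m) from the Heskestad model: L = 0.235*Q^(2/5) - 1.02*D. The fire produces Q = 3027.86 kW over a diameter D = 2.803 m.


Q^(2/5) = 24.686
0.235 * Q^(2/5) = 5.8013
1.02 * D = 2.8591
L = 2.9422 m

2.9422 m


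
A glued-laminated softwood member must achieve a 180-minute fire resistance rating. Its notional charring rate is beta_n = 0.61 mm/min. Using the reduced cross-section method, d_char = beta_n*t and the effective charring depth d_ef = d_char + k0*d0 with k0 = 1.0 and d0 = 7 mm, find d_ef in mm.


d_char = 0.61 * 180 = 109.8 mm
d_ef = 109.8 + 1.0*7 = 116.8 mm

116.8 mm


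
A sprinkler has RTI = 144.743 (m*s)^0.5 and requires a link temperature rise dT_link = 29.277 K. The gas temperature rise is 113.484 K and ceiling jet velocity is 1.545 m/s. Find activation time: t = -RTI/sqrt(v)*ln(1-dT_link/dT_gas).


dT_link/dT_gas = 0.25798
ln(1 - 0.25798) = -0.29838
t = -144.743 / sqrt(1.545) * -0.29838 = 34.746 s

34.746 s


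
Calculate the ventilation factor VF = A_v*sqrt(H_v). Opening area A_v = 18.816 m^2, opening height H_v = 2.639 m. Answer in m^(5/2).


sqrt(H_v) = 1.6245
VF = 18.816 * 1.6245 = 30.567 m^(5/2)

30.567 m^(5/2)


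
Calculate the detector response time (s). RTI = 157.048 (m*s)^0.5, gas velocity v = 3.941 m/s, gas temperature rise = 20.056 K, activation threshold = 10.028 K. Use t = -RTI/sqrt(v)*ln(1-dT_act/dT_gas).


dT_act/dT_gas = 0.5
ln(1 - 0.5) = -0.69315
t = -157.048 / sqrt(3.941) * -0.69315 = 54.835 s

54.835 s


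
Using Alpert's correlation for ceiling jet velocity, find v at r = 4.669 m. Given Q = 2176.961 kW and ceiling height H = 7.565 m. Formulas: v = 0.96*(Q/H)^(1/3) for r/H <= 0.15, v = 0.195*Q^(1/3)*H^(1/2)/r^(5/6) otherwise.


r/H = 4.669 / 7.565 = 0.61718
r/H > 0.15, so v = 0.195*Q^(1/3)*H^(1/2)/r^(5/6)
Q^(1/3) = 12.960
H^(1/2) = 2.7505
r^(5/6) = 3.6115
v = 0.195 * 12.960 * 2.7505 / 3.6115 = 1.9247 m/s

1.9247 m/s


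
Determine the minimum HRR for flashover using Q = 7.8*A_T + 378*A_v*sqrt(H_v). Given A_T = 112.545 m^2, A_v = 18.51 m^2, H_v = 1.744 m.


7.8*A_T = 877.851
sqrt(H_v) = 1.3206
378*A_v*sqrt(H_v) = 9240.0
Q = 877.851 + 9240.0 = 10118 kW

10118 kW


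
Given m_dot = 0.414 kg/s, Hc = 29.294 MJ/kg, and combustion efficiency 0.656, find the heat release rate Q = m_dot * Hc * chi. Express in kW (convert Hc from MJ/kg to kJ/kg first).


Hc = 29.294 MJ/kg = 29.294 * 1000 kJ/kg = 29294 kJ/kg
Q = 0.414 kg/s * 29294 kJ/kg * 0.656 = 7955.8 kW

7955.8 kW


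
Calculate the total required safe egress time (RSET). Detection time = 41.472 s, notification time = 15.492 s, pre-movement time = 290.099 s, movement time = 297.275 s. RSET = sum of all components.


Total = 41.472 + 15.492 + 290.099 + 297.275 = 644.338 s

644.338 s


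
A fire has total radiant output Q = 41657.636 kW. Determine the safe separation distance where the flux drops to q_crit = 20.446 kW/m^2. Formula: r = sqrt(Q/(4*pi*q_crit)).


4*pi*q_crit = 256.93
Q/(4*pi*q_crit) = 162.13
r = sqrt(162.13) = 12.733 m

12.733 m


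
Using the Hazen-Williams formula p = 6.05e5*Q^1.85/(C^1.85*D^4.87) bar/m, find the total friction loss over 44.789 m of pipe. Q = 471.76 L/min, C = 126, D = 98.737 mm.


Q^1.85 = 88386
C^1.85 = 7685.7
D^4.87 = 5.1656e+09
p/m = 0.0013469 bar/m
p_total = 0.0013469 * 44.789 = 0.060326 bar

0.060326 bar


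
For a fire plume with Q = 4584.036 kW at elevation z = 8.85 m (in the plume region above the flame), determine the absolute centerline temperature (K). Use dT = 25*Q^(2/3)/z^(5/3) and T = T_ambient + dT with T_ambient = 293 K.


Q^(2/3) = 275.95
z^(5/3) = 37.865
dT = 25 * 275.95 / 37.865 = 182.19 K
T = 293 + 182.19 = 475.19 K

475.19 K


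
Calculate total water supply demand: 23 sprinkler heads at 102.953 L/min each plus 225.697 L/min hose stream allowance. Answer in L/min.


Sprinkler demand = 23 * 102.953 = 2367.919 L/min
Total = 2367.919 + 225.697 = 2593.616 L/min

2593.616 L/min


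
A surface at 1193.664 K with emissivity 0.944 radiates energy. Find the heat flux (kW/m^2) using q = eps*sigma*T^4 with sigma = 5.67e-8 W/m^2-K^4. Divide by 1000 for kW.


T^4 = 2.0302e+12
q = 0.944 * 5.67e-8 * 2.0302e+12 / 1000 = 108.66 kW/m^2

108.66 kW/m^2


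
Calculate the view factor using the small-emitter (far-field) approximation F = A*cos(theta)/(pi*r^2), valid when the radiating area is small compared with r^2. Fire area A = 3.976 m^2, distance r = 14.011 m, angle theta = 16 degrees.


cos(16 deg) = 0.96126
pi*r^2 = 616.72
F = 3.976 * 0.96126 / 616.72 = 0.0061973

0.0061973


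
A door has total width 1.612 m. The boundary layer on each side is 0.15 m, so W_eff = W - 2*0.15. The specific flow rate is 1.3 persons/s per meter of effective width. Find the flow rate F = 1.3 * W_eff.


W_eff = 1.612 - 0.30 = 1.312 m
F = 1.3 * 1.312 = 1.7056 persons/s

1.7056 persons/s
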